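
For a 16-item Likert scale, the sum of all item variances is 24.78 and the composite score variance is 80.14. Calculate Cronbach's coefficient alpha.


alpha = (k/(k-1)) * (1 - sum(si^2)/s_total^2)
= (16/15) * (1 - 24.78/80.14)
alpha = 0.7368

0.7368


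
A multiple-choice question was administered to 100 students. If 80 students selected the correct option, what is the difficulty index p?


Item difficulty p = number correct / total examinees
p = 80 / 100
p = 0.8

0.8


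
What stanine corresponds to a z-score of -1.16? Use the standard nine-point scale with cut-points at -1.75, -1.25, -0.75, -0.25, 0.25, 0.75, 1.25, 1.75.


Stanine boundaries: [-1.75, -1.25, -0.75, -0.25, 0.25, 0.75, 1.25, 1.75]
z = -1.16
Check each boundary:
  z >= -1.75 -> could be stanine 2
  z >= -1.25 -> could be stanine 3
  z < -0.75
  z < -0.25
  z < 0.25
  z < 0.75
  z < 1.25
  z < 1.75
Highest qualifying boundary gives stanine = 3

3


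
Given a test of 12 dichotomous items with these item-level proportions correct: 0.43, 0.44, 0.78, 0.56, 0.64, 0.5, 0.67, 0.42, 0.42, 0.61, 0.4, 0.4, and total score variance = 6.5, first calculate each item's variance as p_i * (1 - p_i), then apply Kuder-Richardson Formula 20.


For each item, compute p_i * q_i:
  Item 1: 0.43 * 0.57 = 0.2451
  Item 2: 0.44 * 0.56 = 0.2464
  Item 3: 0.78 * 0.22 = 0.1716
  Item 4: 0.56 * 0.44 = 0.2464
  Item 5: 0.64 * 0.36 = 0.2304
  Item 6: 0.5 * 0.5 = 0.25
  Item 7: 0.67 * 0.33 = 0.2211
  Item 8: 0.42 * 0.58 = 0.2436
  Item 9: 0.42 * 0.58 = 0.2436
  Item 10: 0.61 * 0.39 = 0.2379
  Item 11: 0.4 * 0.6 = 0.24
  Item 12: 0.4 * 0.6 = 0.24
Sum(p_i * q_i) = 0.2451 + 0.2464 + 0.1716 + 0.2464 + 0.2304 + 0.25 + 0.2211 + 0.2436 + 0.2436 + 0.2379 + 0.24 + 0.24 = 2.8161
KR-20 = (k/(k-1)) * (1 - Sum(p_i*q_i) / Var_total)
= (12/11) * (1 - 2.8161/6.5)
= 1.0909 * 0.5668
KR-20 = 0.6183

0.6183


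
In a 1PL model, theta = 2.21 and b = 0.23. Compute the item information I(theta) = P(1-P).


P = 1/(1+exp(-(2.21-0.23))) = 0.8787
I = P*(1-P) = 0.8787 * 0.1213
I = 0.1066

0.1066


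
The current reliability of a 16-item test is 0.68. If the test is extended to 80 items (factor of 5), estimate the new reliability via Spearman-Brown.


r_new = (n * rxx) / (1 + (n-1) * rxx)
r_new = (5 * 0.68) / (1 + 4 * 0.68)
r_new = 3.4 / 3.72
r_new = 0.914

0.914


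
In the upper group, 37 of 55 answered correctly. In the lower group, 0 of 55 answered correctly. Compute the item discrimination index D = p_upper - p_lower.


p_upper = 37/55 = 0.6727
p_lower = 0/55 = 0.0
D = 0.6727 - 0.0 = 0.6727

0.6727


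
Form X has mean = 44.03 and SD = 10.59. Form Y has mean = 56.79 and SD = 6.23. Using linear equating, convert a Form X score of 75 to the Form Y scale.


slope = SD_Y / SD_X = 6.23 / 10.59 ~ 0.5883
intercept = mean_Y - slope * mean_X = 56.79 - (6.23 / 10.59) * 44.03 ~ 30.8876
Y = slope * X + intercept. To avoid rounding drift from the rounded slope/intercept, evaluate the equivalent form Y = mean_Y + SD_Y * (X - mean_X) / SD_X at full precision:
Y = 56.79 + 6.23 * (75 - 44.03) / 10.59
Y = 56.79 + 6.23 * 30.97 / 10.59
Y = 56.79 + 192.9431 / 10.59
Y = 56.79 + 18.2194
Y = 75.0094

75.0094


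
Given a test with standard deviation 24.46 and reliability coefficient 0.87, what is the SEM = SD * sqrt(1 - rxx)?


SEM = SD * sqrt(1 - rxx)
SEM = 24.46 * sqrt(1 - 0.87)
SEM = 24.46 * sqrt(0.13) = 24.46 * 0.360555
SEM = 8.8192

8.8192


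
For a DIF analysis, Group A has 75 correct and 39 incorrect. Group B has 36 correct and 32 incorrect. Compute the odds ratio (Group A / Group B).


Odds_A = 75/39 = 1.9231
Odds_B = 36/32 = 1.125
OR = Odds_A / Odds_B = 1.9231 / 1.125
Exactly, OR = (75 * 32) / (39 * 36) = 2400 / 1404
OR = 1.7094

1.7094


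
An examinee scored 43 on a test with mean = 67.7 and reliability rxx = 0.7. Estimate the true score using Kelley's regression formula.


T_est = rxx * X + (1 - rxx) * mean
T_est = 0.7 * 43 + 0.3 * 67.7
T_est = 30.1 + 20.31
T_est = 50.41

50.41


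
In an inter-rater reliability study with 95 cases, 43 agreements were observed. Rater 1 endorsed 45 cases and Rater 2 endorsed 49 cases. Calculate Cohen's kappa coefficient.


P_o = 43/95 = 0.452632
P_e = (45*49 + 50*46) / 9025 = 0.499169
kappa = (P_o - P_e) / (1 - P_e)
kappa = (0.452632 - 0.499169) / (1 - 0.499169)
kappa = -0.0929

-0.0929


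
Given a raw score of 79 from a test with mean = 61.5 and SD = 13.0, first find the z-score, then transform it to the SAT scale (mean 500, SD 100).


z = (X - mean) / SD = (79 - 61.5) / 13.0
z = 17.5 / 13.0
z = 1.3462
SAT-scale = SAT = 500 + 100z
Carry z at full precision (z = 17.5 / 13.0) into the conversion:
SAT-scale = 500 + 100 * (17.5 / 13.0) = 500 + 1750 / 13.0
SAT-scale = 500 + 134.6154
SAT-scale = 634.6154

634.6154


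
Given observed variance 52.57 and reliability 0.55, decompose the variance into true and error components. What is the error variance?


var_true = rxx * var_obs = 0.55 * 52.57 = 28.9135
var_error = var_obs - var_true
var_error = 52.57 - 28.9135
var_error = 23.6565

23.6565


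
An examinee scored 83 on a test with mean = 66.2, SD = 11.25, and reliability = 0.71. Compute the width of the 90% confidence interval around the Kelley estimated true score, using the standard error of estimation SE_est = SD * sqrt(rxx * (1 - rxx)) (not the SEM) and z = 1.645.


True score estimate = 0.71*83 + 0.29*66.2 = 78.128
SE_est = SD * sqrt(rxx * (1 - rxx)) = 11.25 * sqrt(0.71 * 0.29) = 11.25 * sqrt(0.2059) = 5.104823
CI = T_est +/- z * SE_est, so width = 2 * z * SE_est = 2 * 1.645 * 5.104823
Width = 16.7949

16.7949


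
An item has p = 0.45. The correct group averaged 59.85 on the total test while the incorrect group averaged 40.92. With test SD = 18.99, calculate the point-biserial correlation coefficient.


q = 1 - p = 0.55
rpb = ((M1 - M0) / SD) * sqrt(p * q)
rpb = ((59.85 - 40.92) / 18.99) * sqrt(0.45 * 0.55)
rpb = 0.4959

0.4959


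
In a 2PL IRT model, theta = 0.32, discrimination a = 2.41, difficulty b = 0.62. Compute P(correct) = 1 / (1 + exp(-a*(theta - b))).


a*(theta - b) = 2.41 * (0.32 - 0.62) = -0.723
exp(--0.723) = 2.0606
P = 1 / (1 + 2.0606)
P = 0.3267

0.3267


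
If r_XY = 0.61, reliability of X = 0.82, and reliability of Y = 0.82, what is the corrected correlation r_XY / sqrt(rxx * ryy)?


r_corrected = rxy / sqrt(rxx * ryy)
= 0.61 / sqrt(0.82 * 0.82)
= 0.61 / sqrt(0.6724)
= 0.61 / 0.82
r_corrected = 0.7439

0.7439


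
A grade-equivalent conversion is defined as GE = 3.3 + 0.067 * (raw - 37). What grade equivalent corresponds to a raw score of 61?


raw - median = 61 - 37 = 24
slope * diff = 0.067 * 24 = 1.608
GE = 3.3 + 1.608
GE = 4.908

4.908


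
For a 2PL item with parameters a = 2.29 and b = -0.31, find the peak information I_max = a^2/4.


For 2PL, max info at theta = b = -0.31
I_max = a^2 / 4 = 2.29^2 / 4
= 5.2441 / 4
I_max = 1.311

1.311


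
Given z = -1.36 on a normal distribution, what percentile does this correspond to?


CDF(z) = 0.5 * (1 + erf(z/sqrt(2)))
erf(-0.9617) = -0.8262
CDF = 0.0869
Percentile rank = 0.0869 * 100 = 8.69

8.69


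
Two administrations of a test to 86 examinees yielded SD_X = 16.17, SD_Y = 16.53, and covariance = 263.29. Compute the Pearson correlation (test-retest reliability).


r = cov(X,Y) / (SD_X * SD_Y)
r = 263.29 / (16.17 * 16.53)
r = 263.29 / 267.2901
r = 0.985

0.985


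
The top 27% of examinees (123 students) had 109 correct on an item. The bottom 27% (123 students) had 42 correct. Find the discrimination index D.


p_upper = 109/123 = 0.8862
p_lower = 42/123 = 0.3415
D = 0.8862 - 0.3415 = 0.5447

0.5447


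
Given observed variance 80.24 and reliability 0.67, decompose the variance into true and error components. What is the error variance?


var_true = rxx * var_obs = 0.67 * 80.24 = 53.7608
var_error = var_obs - var_true
var_error = 80.24 - 53.7608
var_error = 26.4792

26.4792


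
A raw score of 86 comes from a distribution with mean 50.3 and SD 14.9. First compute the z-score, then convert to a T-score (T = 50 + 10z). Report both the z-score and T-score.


z = (X - mean) / SD = (86 - 50.3) / 14.9
z = 35.7 / 14.9
z = 2.396
T-score = T = 50 + 10z
Carry z at full precision (z = 35.7 / 14.9) into the conversion:
T-score = 50 + 10 * (35.7 / 14.9) = 50 + 357 / 14.9
T-score = 50 + 23.9597
T-score = 73.9597

73.9597


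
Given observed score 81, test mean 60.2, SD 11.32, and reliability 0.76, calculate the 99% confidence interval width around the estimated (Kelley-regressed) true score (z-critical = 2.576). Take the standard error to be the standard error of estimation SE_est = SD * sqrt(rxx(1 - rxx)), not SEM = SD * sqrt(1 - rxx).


True score estimate = 0.76*81 + 0.24*60.2 = 76.008
SE_est = SD * sqrt(rxx * (1 - rxx)) = 11.32 * sqrt(0.76 * 0.24) = 11.32 * sqrt(0.1824) = 4.834581
CI = T_est +/- z * SE_est, so width = 2 * z * SE_est = 2 * 2.576 * 4.834581
Width = 24.9078

24.9078


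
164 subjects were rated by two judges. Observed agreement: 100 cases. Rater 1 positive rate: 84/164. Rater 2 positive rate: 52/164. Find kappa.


P_o = 100/164 = 0.609756
P_e = (84*52 + 80*112) / 26896 = 0.495538
kappa = (P_o - P_e) / (1 - P_e)
kappa = (0.609756 - 0.495538) / (1 - 0.495538)
kappa = 0.2264

0.2264


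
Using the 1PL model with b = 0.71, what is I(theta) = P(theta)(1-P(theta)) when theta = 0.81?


P = 1/(1+exp(-(0.81-0.71))) = 0.525
I = P*(1-P) = 0.525 * 0.475
I = 0.2494

0.2494


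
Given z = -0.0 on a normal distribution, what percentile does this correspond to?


CDF(z) = 0.5 * (1 + erf(z/sqrt(2)))
erf(-0.0) = -0.0
CDF = 0.5
Percentile rank = 0.5 * 100 = 50.0

50.0


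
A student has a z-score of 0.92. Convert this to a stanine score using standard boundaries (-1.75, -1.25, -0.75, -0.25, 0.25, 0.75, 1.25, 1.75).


Stanine boundaries: [-1.75, -1.25, -0.75, -0.25, 0.25, 0.75, 1.25, 1.75]
z = 0.92
Check each boundary:
  z >= -1.75 -> could be stanine 2
  z >= -1.25 -> could be stanine 3
  z >= -0.75 -> could be stanine 4
  z >= -0.25 -> could be stanine 5
  z >= 0.25 -> could be stanine 6
  z >= 0.75 -> could be stanine 7
  z < 1.25
  z < 1.75
Highest qualifying boundary gives stanine = 7

7


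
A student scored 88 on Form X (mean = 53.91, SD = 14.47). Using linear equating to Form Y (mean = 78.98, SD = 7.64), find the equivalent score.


slope = SD_Y / SD_X = 7.64 / 14.47 ~ 0.528
intercept = mean_Y - slope * mean_X = 78.98 - (7.64 / 14.47) * 53.91 ~ 50.5161
Y = slope * X + intercept. To avoid rounding drift from the rounded slope/intercept, evaluate the equivalent form Y = mean_Y + SD_Y * (X - mean_X) / SD_X at full precision:
Y = 78.98 + 7.64 * (88 - 53.91) / 14.47
Y = 78.98 + 7.64 * 34.09 / 14.47
Y = 78.98 + 260.4476 / 14.47
Y = 78.98 + 17.9991
Y = 96.9791

96.9791


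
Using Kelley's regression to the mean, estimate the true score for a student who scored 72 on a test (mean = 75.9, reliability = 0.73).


T_est = rxx * X + (1 - rxx) * mean
T_est = 0.73 * 72 + 0.27 * 75.9
T_est = 52.56 + 20.493
T_est = 73.053

73.053


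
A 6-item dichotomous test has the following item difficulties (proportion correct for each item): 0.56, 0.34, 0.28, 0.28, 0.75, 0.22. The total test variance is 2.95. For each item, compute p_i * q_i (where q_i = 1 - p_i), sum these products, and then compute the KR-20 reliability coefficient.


For each item, compute p_i * q_i:
  Item 1: 0.56 * 0.44 = 0.2464
  Item 2: 0.34 * 0.66 = 0.2244
  Item 3: 0.28 * 0.72 = 0.2016
  Item 4: 0.28 * 0.72 = 0.2016
  Item 5: 0.75 * 0.25 = 0.1875
  Item 6: 0.22 * 0.78 = 0.1716
Sum(p_i * q_i) = 0.2464 + 0.2244 + 0.2016 + 0.2016 + 0.1875 + 0.1716 = 1.2331
KR-20 = (k/(k-1)) * (1 - Sum(p_i*q_i) / Var_total)
= (6/5) * (1 - 1.2331/2.95)
= 1.2 * 0.582
KR-20 = 0.6984

0.6984


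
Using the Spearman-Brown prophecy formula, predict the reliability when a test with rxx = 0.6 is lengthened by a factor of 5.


r_new = (n * rxx) / (1 + (n-1) * rxx)
r_new = (5 * 0.6) / (1 + 4 * 0.6)
r_new = 3.0 / 3.4
r_new = 0.8824

0.8824


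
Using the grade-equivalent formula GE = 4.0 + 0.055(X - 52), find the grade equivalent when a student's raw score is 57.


raw - median = 57 - 52 = 5
slope * diff = 0.055 * 5 = 0.275
GE = 4.0 + 0.275
GE = 4.275

4.275


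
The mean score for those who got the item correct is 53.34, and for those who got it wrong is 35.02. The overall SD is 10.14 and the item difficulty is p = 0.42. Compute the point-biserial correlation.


q = 1 - p = 0.58
rpb = ((M1 - M0) / SD) * sqrt(p * q)
rpb = ((53.34 - 35.02) / 10.14) * sqrt(0.42 * 0.58)
rpb = 0.8917

0.8917


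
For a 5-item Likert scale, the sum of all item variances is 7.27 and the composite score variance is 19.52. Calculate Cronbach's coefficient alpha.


alpha = (k/(k-1)) * (1 - sum(si^2)/s_total^2)
= (5/4) * (1 - 7.27/19.52)
alpha = 0.7845

0.7845


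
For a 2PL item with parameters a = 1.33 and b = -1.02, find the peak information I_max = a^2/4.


For 2PL, max info at theta = b = -1.02
I_max = a^2 / 4 = 1.33^2 / 4
= 1.7689 / 4
I_max = 0.4422

0.4422


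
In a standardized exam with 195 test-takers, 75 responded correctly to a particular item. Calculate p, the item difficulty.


Item difficulty p = number correct / total examinees
p = 75 / 195
p = 0.3846

0.3846


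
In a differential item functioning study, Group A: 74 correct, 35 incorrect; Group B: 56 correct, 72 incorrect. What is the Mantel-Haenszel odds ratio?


Odds_A = 74/35 = 2.1143
Odds_B = 56/72 = 0.7778
OR = Odds_A / Odds_B = 2.1143 / 0.7778
Exactly, OR = (74 * 72) / (35 * 56) = 5328 / 1960
OR = 2.7184

2.7184


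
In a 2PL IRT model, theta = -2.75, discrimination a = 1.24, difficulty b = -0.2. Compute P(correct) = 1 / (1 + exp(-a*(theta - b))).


a*(theta - b) = 1.24 * (-2.75 - -0.2) = -3.162
exp(--3.162) = 23.6178
P = 1 / (1 + 23.6178)
P = 0.0406

0.0406


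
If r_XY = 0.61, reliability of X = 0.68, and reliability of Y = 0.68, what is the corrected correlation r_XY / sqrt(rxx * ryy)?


r_corrected = rxy / sqrt(rxx * ryy)
= 0.61 / sqrt(0.68 * 0.68)
= 0.61 / sqrt(0.4624)
= 0.61 / 0.68
r_corrected = 0.8971

0.8971


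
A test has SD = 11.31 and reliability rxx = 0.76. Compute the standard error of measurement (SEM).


SEM = SD * sqrt(1 - rxx)
SEM = 11.31 * sqrt(1 - 0.76)
SEM = 11.31 * sqrt(0.24) = 11.31 * 0.489898
SEM = 5.5407

5.5407


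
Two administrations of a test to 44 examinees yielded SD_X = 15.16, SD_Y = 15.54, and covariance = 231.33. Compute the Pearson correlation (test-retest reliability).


r = cov(X,Y) / (SD_X * SD_Y)
r = 231.33 / (15.16 * 15.54)
r = 231.33 / 235.5864
r = 0.9819

0.9819


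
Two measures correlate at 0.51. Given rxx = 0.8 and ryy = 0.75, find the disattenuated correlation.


r_corrected = rxy / sqrt(rxx * ryy)
= 0.51 / sqrt(0.8 * 0.75)
= 0.51 / sqrt(0.6)
= 0.51 / 0.774597
r_corrected = 0.6584

0.6584


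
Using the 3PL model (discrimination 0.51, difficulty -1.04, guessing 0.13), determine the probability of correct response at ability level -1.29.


logit = 0.51*(-1.29 - -1.04) = -0.1275
P* = 1/(1 + exp(--0.1275)) = 0.4682
P = 0.13 + (1 - 0.13) * 0.4682
P = 0.5373

0.5373


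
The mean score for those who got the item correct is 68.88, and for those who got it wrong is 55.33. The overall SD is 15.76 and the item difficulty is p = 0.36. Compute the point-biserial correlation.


q = 1 - p = 0.64
rpb = ((M1 - M0) / SD) * sqrt(p * q)
rpb = ((68.88 - 55.33) / 15.76) * sqrt(0.36 * 0.64)
rpb = 0.4127

0.4127


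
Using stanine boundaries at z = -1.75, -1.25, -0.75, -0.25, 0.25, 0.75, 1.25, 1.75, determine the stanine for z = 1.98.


Stanine boundaries: [-1.75, -1.25, -0.75, -0.25, 0.25, 0.75, 1.25, 1.75]
z = 1.98
Check each boundary:
  z >= -1.75 -> could be stanine 2
  z >= -1.25 -> could be stanine 3
  z >= -0.75 -> could be stanine 4
  z >= -0.25 -> could be stanine 5
  z >= 0.25 -> could be stanine 6
  z >= 0.75 -> could be stanine 7
  z >= 1.25 -> could be stanine 8
  z >= 1.75 -> could be stanine 9
Highest qualifying boundary gives stanine = 9

9


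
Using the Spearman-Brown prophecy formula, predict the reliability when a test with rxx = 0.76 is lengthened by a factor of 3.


r_new = (n * rxx) / (1 + (n-1) * rxx)
r_new = (3 * 0.76) / (1 + 2 * 0.76)
r_new = 2.28 / 2.52
r_new = 0.9048

0.9048


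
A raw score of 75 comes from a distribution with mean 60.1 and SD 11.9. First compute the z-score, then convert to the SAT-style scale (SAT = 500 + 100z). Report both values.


z = (X - mean) / SD = (75 - 60.1) / 11.9
z = 14.9 / 11.9
z = 1.2521
SAT-scale = SAT = 500 + 100z
Carry z at full precision (z = 14.9 / 11.9) into the conversion:
SAT-scale = 500 + 100 * (14.9 / 11.9) = 500 + 1490 / 11.9
SAT-scale = 500 + 125.2101
SAT-scale = 625.2101

625.2101


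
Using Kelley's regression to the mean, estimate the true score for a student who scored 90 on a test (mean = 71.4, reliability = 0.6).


T_est = rxx * X + (1 - rxx) * mean
T_est = 0.6 * 90 + 0.4 * 71.4
T_est = 54.0 + 28.56
T_est = 82.56

82.56


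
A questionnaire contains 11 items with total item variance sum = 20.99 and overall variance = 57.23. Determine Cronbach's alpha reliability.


alpha = (k/(k-1)) * (1 - sum(si^2)/s_total^2)
= (11/10) * (1 - 20.99/57.23)
alpha = 0.6966

0.6966


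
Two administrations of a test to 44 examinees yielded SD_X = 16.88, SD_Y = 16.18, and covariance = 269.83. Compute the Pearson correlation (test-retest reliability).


r = cov(X,Y) / (SD_X * SD_Y)
r = 269.83 / (16.88 * 16.18)
r = 269.83 / 273.1184
r = 0.988

0.988


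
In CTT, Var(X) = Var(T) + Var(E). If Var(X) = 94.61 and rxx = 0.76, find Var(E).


var_true = rxx * var_obs = 0.76 * 94.61 = 71.9036
var_error = var_obs - var_true
var_error = 94.61 - 71.9036
var_error = 22.7064

22.7064


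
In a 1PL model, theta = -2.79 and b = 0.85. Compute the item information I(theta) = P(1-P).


P = 1/(1+exp(-(-2.79-0.85))) = 0.0256
I = P*(1-P) = 0.0256 * 0.9744
I = 0.0249

0.0249


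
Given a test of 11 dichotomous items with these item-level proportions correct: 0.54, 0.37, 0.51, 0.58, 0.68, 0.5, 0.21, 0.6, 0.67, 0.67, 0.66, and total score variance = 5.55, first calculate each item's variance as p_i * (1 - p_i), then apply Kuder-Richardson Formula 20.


For each item, compute p_i * q_i:
  Item 1: 0.54 * 0.46 = 0.2484
  Item 2: 0.37 * 0.63 = 0.2331
  Item 3: 0.51 * 0.49 = 0.2499
  Item 4: 0.58 * 0.42 = 0.2436
  Item 5: 0.68 * 0.32 = 0.2176
  Item 6: 0.5 * 0.5 = 0.25
  Item 7: 0.21 * 0.79 = 0.1659
  Item 8: 0.6 * 0.4 = 0.24
  Item 9: 0.67 * 0.33 = 0.2211
  Item 10: 0.67 * 0.33 = 0.2211
  Item 11: 0.66 * 0.34 = 0.2244
Sum(p_i * q_i) = 0.2484 + 0.2331 + 0.2499 + 0.2436 + 0.2176 + 0.25 + 0.1659 + 0.24 + 0.2211 + 0.2211 + 0.2244 = 2.5151
KR-20 = (k/(k-1)) * (1 - Sum(p_i*q_i) / Var_total)
= (11/10) * (1 - 2.5151/5.55)
= 1.1 * 0.5468
KR-20 = 0.6015

0.6015


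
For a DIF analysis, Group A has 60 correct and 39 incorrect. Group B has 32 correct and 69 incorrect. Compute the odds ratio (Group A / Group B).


Odds_A = 60/39 = 1.5385
Odds_B = 32/69 = 0.4638
OR = Odds_A / Odds_B = 1.5385 / 0.4638
Exactly, OR = (60 * 69) / (39 * 32) = 4140 / 1248
OR = 3.3173

3.3173


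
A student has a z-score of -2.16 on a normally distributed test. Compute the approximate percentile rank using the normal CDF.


CDF(z) = 0.5 * (1 + erf(z/sqrt(2)))
erf(-1.5274) = -0.9692
CDF = 0.0154
Percentile rank = 0.0154 * 100 = 1.54

1.54


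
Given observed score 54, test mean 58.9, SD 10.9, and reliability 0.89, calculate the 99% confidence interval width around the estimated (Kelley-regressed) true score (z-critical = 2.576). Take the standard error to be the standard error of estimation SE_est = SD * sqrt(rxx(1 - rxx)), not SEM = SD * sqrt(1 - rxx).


True score estimate = 0.89*54 + 0.11*58.9 = 54.539
SE_est = SD * sqrt(rxx * (1 - rxx)) = 10.9 * sqrt(0.89 * 0.11) = 10.9 * sqrt(0.0979) = 3.410498
CI = T_est +/- z * SE_est, so width = 2 * z * SE_est = 2 * 2.576 * 3.410498
Width = 17.5709

17.5709


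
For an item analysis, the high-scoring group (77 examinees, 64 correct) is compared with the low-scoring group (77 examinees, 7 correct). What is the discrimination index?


p_upper = 64/77 = 0.8312
p_lower = 7/77 = 0.0909
D = 0.8312 - 0.0909 = 0.7403

0.7403


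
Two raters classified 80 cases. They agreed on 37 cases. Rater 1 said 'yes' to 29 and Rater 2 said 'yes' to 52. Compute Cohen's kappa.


P_o = 37/80 = 0.4625
P_e = (29*52 + 51*28) / 6400 = 0.45875
kappa = (P_o - P_e) / (1 - P_e)
kappa = (0.4625 - 0.45875) / (1 - 0.45875)
kappa = 0.0069

0.0069


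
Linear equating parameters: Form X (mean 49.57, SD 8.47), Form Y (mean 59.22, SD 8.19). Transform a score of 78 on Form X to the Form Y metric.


slope = SD_Y / SD_X = 8.19 / 8.47 ~ 0.9669
intercept = mean_Y - slope * mean_X = 59.22 - (8.19 / 8.47) * 49.57 ~ 11.2887
Y = slope * X + intercept. To avoid rounding drift from the rounded slope/intercept, evaluate the equivalent form Y = mean_Y + SD_Y * (X - mean_X) / SD_X at full precision:
Y = 59.22 + 8.19 * (78 - 49.57) / 8.47
Y = 59.22 + 8.19 * 28.43 / 8.47
Y = 59.22 + 232.8417 / 8.47
Y = 59.22 + 27.4902
Y = 86.7102

86.7102


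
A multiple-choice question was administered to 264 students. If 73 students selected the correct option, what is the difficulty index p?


Item difficulty p = number correct / total examinees
p = 73 / 264
p = 0.2765

0.2765


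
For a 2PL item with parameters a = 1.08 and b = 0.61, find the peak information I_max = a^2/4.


For 2PL, max info at theta = b = 0.61
I_max = a^2 / 4 = 1.08^2 / 4
= 1.1664 / 4
I_max = 0.2916

0.2916


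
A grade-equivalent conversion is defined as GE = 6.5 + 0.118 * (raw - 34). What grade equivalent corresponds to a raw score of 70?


raw - median = 70 - 34 = 36
slope * diff = 0.118 * 36 = 4.248
GE = 6.5 + 4.248
GE = 10.748

10.748


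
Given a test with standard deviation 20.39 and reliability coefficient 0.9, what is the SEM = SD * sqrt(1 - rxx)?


SEM = SD * sqrt(1 - rxx)
SEM = 20.39 * sqrt(1 - 0.9)
SEM = 20.39 * sqrt(0.1) = 20.39 * 0.316228
SEM = 6.4479

6.4479


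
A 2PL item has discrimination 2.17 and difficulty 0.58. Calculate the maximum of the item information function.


For 2PL, max info at theta = b = 0.58
I_max = a^2 / 4 = 2.17^2 / 4
= 4.7089 / 4
I_max = 1.1772

1.1772


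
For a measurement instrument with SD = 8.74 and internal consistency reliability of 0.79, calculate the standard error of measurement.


SEM = SD * sqrt(1 - rxx)
SEM = 8.74 * sqrt(1 - 0.79)
SEM = 8.74 * sqrt(0.21) = 8.74 * 0.458258
SEM = 4.0052

4.0052


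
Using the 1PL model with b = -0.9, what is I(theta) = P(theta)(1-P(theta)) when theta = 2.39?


P = 1/(1+exp(-(2.39--0.9))) = 0.9641
I = P*(1-P) = 0.9641 * 0.0359
I = 0.0346

0.0346


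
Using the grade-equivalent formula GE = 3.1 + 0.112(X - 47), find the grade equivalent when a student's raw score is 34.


raw - median = 34 - 47 = -13
slope * diff = 0.112 * -13 = -1.456
GE = 3.1 + -1.456
GE = 1.644

1.644


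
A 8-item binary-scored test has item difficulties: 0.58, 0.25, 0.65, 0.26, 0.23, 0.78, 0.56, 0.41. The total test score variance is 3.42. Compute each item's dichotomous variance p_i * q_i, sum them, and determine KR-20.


For each item, compute p_i * q_i:
  Item 1: 0.58 * 0.42 = 0.2436
  Item 2: 0.25 * 0.75 = 0.1875
  Item 3: 0.65 * 0.35 = 0.2275
  Item 4: 0.26 * 0.74 = 0.1924
  Item 5: 0.23 * 0.77 = 0.1771
  Item 6: 0.78 * 0.22 = 0.1716
  Item 7: 0.56 * 0.44 = 0.2464
  Item 8: 0.41 * 0.59 = 0.2419
Sum(p_i * q_i) = 0.2436 + 0.1875 + 0.2275 + 0.1924 + 0.1771 + 0.1716 + 0.2464 + 0.2419 = 1.688
KR-20 = (k/(k-1)) * (1 - Sum(p_i*q_i) / Var_total)
= (8/7) * (1 - 1.688/3.42)
= 1.1429 * 0.5064
KR-20 = 0.5788

0.5788


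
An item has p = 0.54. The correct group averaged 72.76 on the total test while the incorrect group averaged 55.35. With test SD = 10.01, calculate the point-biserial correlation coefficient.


q = 1 - p = 0.46
rpb = ((M1 - M0) / SD) * sqrt(p * q)
rpb = ((72.76 - 55.35) / 10.01) * sqrt(0.54 * 0.46)
rpb = 0.8668

0.8668


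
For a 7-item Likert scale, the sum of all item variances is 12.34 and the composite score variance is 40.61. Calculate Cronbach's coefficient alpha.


alpha = (k/(k-1)) * (1 - sum(si^2)/s_total^2)
= (7/6) * (1 - 12.34/40.61)
alpha = 0.8122

0.8122


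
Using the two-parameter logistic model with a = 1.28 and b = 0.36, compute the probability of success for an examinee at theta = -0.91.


a*(theta - b) = 1.28 * (-0.91 - 0.36) = -1.6256
exp(--1.6256) = 5.0815
P = 1 / (1 + 5.0815)
P = 0.1644

0.1644


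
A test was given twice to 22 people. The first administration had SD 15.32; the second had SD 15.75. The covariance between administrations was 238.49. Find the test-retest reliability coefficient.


r = cov(X,Y) / (SD_X * SD_Y)
r = 238.49 / (15.32 * 15.75)
r = 238.49 / 241.29
r = 0.9884

0.9884


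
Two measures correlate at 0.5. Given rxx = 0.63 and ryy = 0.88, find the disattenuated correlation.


r_corrected = rxy / sqrt(rxx * ryy)
= 0.5 / sqrt(0.63 * 0.88)
= 0.5 / sqrt(0.5544)
= 0.5 / 0.74458
r_corrected = 0.6715

0.6715


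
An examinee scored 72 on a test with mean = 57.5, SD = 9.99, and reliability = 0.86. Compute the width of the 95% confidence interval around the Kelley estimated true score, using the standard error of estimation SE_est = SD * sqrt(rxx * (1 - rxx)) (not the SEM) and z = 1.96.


True score estimate = 0.86*72 + 0.14*57.5 = 69.97
SE_est = SD * sqrt(rxx * (1 - rxx)) = 9.99 * sqrt(0.86 * 0.14) = 9.99 * sqrt(0.1204) = 3.4664
CI = T_est +/- z * SE_est, so width = 2 * z * SE_est = 2 * 1.96 * 3.4664
Width = 13.5883

13.5883


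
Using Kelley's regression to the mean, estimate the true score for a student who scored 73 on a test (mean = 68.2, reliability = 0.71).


T_est = rxx * X + (1 - rxx) * mean
T_est = 0.71 * 73 + 0.29 * 68.2
T_est = 51.83 + 19.778
T_est = 71.608

71.608


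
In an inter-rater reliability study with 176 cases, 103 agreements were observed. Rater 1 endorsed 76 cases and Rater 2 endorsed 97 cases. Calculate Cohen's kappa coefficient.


P_o = 103/176 = 0.585227
P_e = (76*97 + 100*79) / 30976 = 0.493027
kappa = (P_o - P_e) / (1 - P_e)
kappa = (0.585227 - 0.493027) / (1 - 0.493027)
kappa = 0.1819

0.1819


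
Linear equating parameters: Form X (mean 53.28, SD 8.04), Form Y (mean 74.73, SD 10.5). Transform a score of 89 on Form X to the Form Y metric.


slope = SD_Y / SD_X = 10.5 / 8.04 ~ 1.306
intercept = mean_Y - slope * mean_X = 74.73 - (10.5 / 8.04) * 53.28 ~ 5.1479
Y = slope * X + intercept. To avoid rounding drift from the rounded slope/intercept, evaluate the equivalent form Y = mean_Y + SD_Y * (X - mean_X) / SD_X at full precision:
Y = 74.73 + 10.5 * (89 - 53.28) / 8.04
Y = 74.73 + 10.5 * 35.72 / 8.04
Y = 74.73 + 375.06 / 8.04
Y = 74.73 + 46.6493
Y = 121.3793

121.3793


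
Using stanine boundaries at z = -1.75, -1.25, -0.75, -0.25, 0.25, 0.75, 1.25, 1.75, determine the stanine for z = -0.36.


Stanine boundaries: [-1.75, -1.25, -0.75, -0.25, 0.25, 0.75, 1.25, 1.75]
z = -0.36
Check each boundary:
  z >= -1.75 -> could be stanine 2
  z >= -1.25 -> could be stanine 3
  z >= -0.75 -> could be stanine 4
  z < -0.25
  z < 0.25
  z < 0.75
  z < 1.25
  z < 1.75
Highest qualifying boundary gives stanine = 4

4


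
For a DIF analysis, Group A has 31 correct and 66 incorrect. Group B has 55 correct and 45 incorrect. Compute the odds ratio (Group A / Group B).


Odds_A = 31/66 = 0.4697
Odds_B = 55/45 = 1.2222
OR = Odds_A / Odds_B = 0.4697 / 1.2222
Exactly, OR = (31 * 45) / (66 * 55) = 1395 / 3630
OR = 0.3843

0.3843


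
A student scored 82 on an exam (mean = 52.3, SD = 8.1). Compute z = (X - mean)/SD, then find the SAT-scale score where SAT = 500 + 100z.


z = (X - mean) / SD = (82 - 52.3) / 8.1
z = 29.7 / 8.1
z = 3.6667
SAT-scale = SAT = 500 + 100z
Carry z at full precision (z = 29.7 / 8.1) into the conversion:
SAT-scale = 500 + 100 * (29.7 / 8.1) = 500 + 2970 / 8.1
SAT-scale = 500 + 366.6667
SAT-scale = 866.6667

866.6667


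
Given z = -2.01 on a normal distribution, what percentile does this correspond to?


CDF(z) = 0.5 * (1 + erf(z/sqrt(2)))
erf(-1.4213) = -0.9556
CDF = 0.0222
Percentile rank = 0.0222 * 100 = 2.22

2.22


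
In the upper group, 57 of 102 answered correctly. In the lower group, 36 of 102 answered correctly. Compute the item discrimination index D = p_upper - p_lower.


p_upper = 57/102 = 0.5588
p_lower = 36/102 = 0.3529
D = 0.5588 - 0.3529 = 0.2059

0.2059


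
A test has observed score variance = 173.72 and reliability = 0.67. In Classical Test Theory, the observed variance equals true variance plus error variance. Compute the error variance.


var_true = rxx * var_obs = 0.67 * 173.72 = 116.3924
var_error = var_obs - var_true
var_error = 173.72 - 116.3924
var_error = 57.3276

57.3276


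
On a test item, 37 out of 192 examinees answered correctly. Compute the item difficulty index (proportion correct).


Item difficulty p = number correct / total examinees
p = 37 / 192
p = 0.1927

0.1927


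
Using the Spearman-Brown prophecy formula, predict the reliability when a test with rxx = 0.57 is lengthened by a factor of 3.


r_new = (n * rxx) / (1 + (n-1) * rxx)
r_new = (3 * 0.57) / (1 + 2 * 0.57)
r_new = 1.71 / 2.14
r_new = 0.7991

0.7991


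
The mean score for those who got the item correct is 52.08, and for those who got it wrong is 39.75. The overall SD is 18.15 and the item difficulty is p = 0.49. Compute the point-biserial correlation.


q = 1 - p = 0.51
rpb = ((M1 - M0) / SD) * sqrt(p * q)
rpb = ((52.08 - 39.75) / 18.15) * sqrt(0.49 * 0.51)
rpb = 0.3396

0.3396


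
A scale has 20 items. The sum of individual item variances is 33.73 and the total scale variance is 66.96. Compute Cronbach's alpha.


alpha = (k/(k-1)) * (1 - sum(si^2)/s_total^2)
= (20/19) * (1 - 33.73/66.96)
alpha = 0.5224

0.5224


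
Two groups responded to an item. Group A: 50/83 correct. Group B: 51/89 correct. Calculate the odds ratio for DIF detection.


Odds_A = 50/33 = 1.5152
Odds_B = 51/38 = 1.3421
OR = Odds_A / Odds_B = 1.5152 / 1.3421
Exactly, OR = (50 * 38) / (33 * 51) = 1900 / 1683
OR = 1.1289

1.1289


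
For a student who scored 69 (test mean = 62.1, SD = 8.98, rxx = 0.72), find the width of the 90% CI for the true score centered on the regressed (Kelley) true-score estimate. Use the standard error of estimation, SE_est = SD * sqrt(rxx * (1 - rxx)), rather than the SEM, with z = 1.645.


True score estimate = 0.72*69 + 0.28*62.1 = 67.068
SE_est = SD * sqrt(rxx * (1 - rxx)) = 8.98 * sqrt(0.72 * 0.28) = 8.98 * sqrt(0.2016) = 4.03201
CI = T_est +/- z * SE_est, so width = 2 * z * SE_est = 2 * 1.645 * 4.03201
Width = 13.2653

13.2653


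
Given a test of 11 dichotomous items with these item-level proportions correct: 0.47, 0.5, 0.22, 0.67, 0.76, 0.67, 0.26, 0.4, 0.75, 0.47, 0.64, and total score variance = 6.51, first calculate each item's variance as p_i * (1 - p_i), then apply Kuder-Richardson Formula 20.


For each item, compute p_i * q_i:
  Item 1: 0.47 * 0.53 = 0.2491
  Item 2: 0.5 * 0.5 = 0.25
  Item 3: 0.22 * 0.78 = 0.1716
  Item 4: 0.67 * 0.33 = 0.2211
  Item 5: 0.76 * 0.24 = 0.1824
  Item 6: 0.67 * 0.33 = 0.2211
  Item 7: 0.26 * 0.74 = 0.1924
  Item 8: 0.4 * 0.6 = 0.24
  Item 9: 0.75 * 0.25 = 0.1875
  Item 10: 0.47 * 0.53 = 0.2491
  Item 11: 0.64 * 0.36 = 0.2304
Sum(p_i * q_i) = 0.2491 + 0.25 + 0.1716 + 0.2211 + 0.1824 + 0.2211 + 0.1924 + 0.24 + 0.1875 + 0.2491 + 0.2304 = 2.3947
KR-20 = (k/(k-1)) * (1 - Sum(p_i*q_i) / Var_total)
= (11/10) * (1 - 2.3947/6.51)
= 1.1 * 0.6322
KR-20 = 0.6954

0.6954


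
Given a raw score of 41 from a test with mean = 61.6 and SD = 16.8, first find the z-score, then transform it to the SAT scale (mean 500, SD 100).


z = (X - mean) / SD = (41 - 61.6) / 16.8
z = -20.6 / 16.8
z = -1.2262
SAT-scale = SAT = 500 + 100z
Carry z at full precision (z = -20.6 / 16.8) into the conversion:
SAT-scale = 500 + 100 * (-20.6 / 16.8) = 500 + -2060 / 16.8
SAT-scale = 500 + -122.619
SAT-scale = 377.381

377.381


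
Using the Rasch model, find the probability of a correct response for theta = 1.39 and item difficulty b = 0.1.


theta - b = 1.39 - 0.1 = 1.29
exp(-(theta - b)) = exp(-1.29) = 0.2753
P = 1 / (1 + 0.2753)
P = 0.7841

0.7841


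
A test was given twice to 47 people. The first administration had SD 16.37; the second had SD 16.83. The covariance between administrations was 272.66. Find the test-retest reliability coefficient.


r = cov(X,Y) / (SD_X * SD_Y)
r = 272.66 / (16.37 * 16.83)
r = 272.66 / 275.5071
r = 0.9897

0.9897


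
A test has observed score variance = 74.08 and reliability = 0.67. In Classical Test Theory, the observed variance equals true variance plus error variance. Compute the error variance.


var_true = rxx * var_obs = 0.67 * 74.08 = 49.6336
var_error = var_obs - var_true
var_error = 74.08 - 49.6336
var_error = 24.4464

24.4464


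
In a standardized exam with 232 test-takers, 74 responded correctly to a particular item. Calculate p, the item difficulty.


Item difficulty p = number correct / total examinees
p = 74 / 232
p = 0.319

0.319


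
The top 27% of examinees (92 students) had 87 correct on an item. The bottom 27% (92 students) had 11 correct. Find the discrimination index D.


p_upper = 87/92 = 0.9457
p_lower = 11/92 = 0.1196
D = 0.9457 - 0.1196 = 0.8261

0.8261


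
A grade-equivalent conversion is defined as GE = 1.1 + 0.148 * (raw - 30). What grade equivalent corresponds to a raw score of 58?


raw - median = 58 - 30 = 28
slope * diff = 0.148 * 28 = 4.144
GE = 1.1 + 4.144
GE = 5.244

5.244


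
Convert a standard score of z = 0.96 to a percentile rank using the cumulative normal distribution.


CDF(z) = 0.5 * (1 + erf(z/sqrt(2)))
erf(0.6788) = 0.6629
CDF = 0.8315
Percentile rank = 0.8315 * 100 = 83.15

83.15


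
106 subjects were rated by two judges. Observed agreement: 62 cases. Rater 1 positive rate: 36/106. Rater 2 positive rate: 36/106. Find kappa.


P_o = 62/106 = 0.584906
P_e = (36*36 + 70*70) / 11236 = 0.551442
kappa = (P_o - P_e) / (1 - P_e)
kappa = (0.584906 - 0.551442) / (1 - 0.551442)
kappa = 0.0746

0.0746


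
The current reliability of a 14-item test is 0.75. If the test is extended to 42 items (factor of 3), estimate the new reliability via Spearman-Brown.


r_new = (n * rxx) / (1 + (n-1) * rxx)
r_new = (3 * 0.75) / (1 + 2 * 0.75)
r_new = 2.25 / 2.5
r_new = 0.9

0.9


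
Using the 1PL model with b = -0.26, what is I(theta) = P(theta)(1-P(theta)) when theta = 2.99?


P = 1/(1+exp(-(2.99--0.26))) = 0.9627
I = P*(1-P) = 0.9627 * 0.0373
I = 0.0359

0.0359


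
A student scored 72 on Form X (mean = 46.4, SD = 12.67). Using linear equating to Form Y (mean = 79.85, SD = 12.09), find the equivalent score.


slope = SD_Y / SD_X = 12.09 / 12.67 ~ 0.9542
intercept = mean_Y - slope * mean_X = 79.85 - (12.09 / 12.67) * 46.4 ~ 35.5741
Y = slope * X + intercept. To avoid rounding drift from the rounded slope/intercept, evaluate the equivalent form Y = mean_Y + SD_Y * (X - mean_X) / SD_X at full precision:
Y = 79.85 + 12.09 * (72 - 46.4) / 12.67
Y = 79.85 + 12.09 * 25.6 / 12.67
Y = 79.85 + 309.504 / 12.67
Y = 79.85 + 24.4281
Y = 104.2781

104.2781


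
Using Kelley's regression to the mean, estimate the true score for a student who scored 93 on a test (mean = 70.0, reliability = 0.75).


T_est = rxx * X + (1 - rxx) * mean
T_est = 0.75 * 93 + 0.25 * 70.0
T_est = 69.75 + 17.5
T_est = 87.25

87.25


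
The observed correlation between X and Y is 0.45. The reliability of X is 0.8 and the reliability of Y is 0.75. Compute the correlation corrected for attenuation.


r_corrected = rxy / sqrt(rxx * ryy)
= 0.45 / sqrt(0.8 * 0.75)
= 0.45 / sqrt(0.6)
= 0.45 / 0.774597
r_corrected = 0.5809

0.5809


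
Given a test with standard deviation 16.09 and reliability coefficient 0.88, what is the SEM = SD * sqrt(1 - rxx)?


SEM = SD * sqrt(1 - rxx)
SEM = 16.09 * sqrt(1 - 0.88)
SEM = 16.09 * sqrt(0.12) = 16.09 * 0.34641
SEM = 5.5737

5.5737


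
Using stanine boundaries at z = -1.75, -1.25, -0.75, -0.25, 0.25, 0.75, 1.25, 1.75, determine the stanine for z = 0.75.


Stanine boundaries: [-1.75, -1.25, -0.75, -0.25, 0.25, 0.75, 1.25, 1.75]
z = 0.75
Check each boundary:
  z >= -1.75 -> could be stanine 2
  z >= -1.25 -> could be stanine 3
  z >= -0.75 -> could be stanine 4
  z >= -0.25 -> could be stanine 5
  z >= 0.25 -> could be stanine 6
  z >= 0.75 -> could be stanine 7
  z < 1.25
  z < 1.75
Highest qualifying boundary gives stanine = 7

7


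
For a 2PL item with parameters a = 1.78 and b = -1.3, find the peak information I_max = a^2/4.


For 2PL, max info at theta = b = -1.3
I_max = a^2 / 4 = 1.78^2 / 4
= 3.1684 / 4
I_max = 0.7921

0.7921


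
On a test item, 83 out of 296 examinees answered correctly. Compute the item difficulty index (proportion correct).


Item difficulty p = number correct / total examinees
p = 83 / 296
p = 0.2804

0.2804


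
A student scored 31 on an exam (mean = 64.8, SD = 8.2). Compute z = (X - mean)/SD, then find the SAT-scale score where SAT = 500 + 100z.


z = (X - mean) / SD = (31 - 64.8) / 8.2
z = -33.8 / 8.2
z = -4.122
SAT-scale = SAT = 500 + 100z
Carry z at full precision (z = -33.8 / 8.2) into the conversion:
SAT-scale = 500 + 100 * (-33.8 / 8.2) = 500 + -3380 / 8.2
SAT-scale = 500 + -412.1951
SAT-scale = 87.8049

87.8049


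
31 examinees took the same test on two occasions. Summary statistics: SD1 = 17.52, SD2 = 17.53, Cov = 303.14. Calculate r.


r = cov(X,Y) / (SD_X * SD_Y)
r = 303.14 / (17.52 * 17.53)
r = 303.14 / 307.1256
r = 0.987

0.987


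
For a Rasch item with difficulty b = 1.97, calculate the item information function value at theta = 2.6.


P = 1/(1+exp(-(2.6-1.97))) = 0.6525
I = P*(1-P) = 0.6525 * 0.3475
I = 0.2267

0.2267


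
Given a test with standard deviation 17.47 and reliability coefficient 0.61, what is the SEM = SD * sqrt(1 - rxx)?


SEM = SD * sqrt(1 - rxx)
SEM = 17.47 * sqrt(1 - 0.61)
SEM = 17.47 * sqrt(0.39) = 17.47 * 0.6245
SEM = 10.91

10.91


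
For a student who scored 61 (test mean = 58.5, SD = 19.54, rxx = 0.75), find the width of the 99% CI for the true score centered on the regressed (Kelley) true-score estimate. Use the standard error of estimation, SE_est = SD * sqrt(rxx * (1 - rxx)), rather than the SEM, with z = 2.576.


True score estimate = 0.75*61 + 0.25*58.5 = 60.375
SE_est = SD * sqrt(rxx * (1 - rxx)) = 19.54 * sqrt(0.75 * 0.25) = 19.54 * sqrt(0.1875) = 8.461068
CI = T_est +/- z * SE_est, so width = 2 * z * SE_est = 2 * 2.576 * 8.461068
Width = 43.5914

43.5914


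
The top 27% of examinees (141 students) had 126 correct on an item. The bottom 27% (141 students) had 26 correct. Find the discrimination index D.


p_upper = 126/141 = 0.8936
p_lower = 26/141 = 0.1844
D = 0.8936 - 0.1844 = 0.7092

0.7092


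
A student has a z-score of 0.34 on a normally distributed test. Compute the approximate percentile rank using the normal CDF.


CDF(z) = 0.5 * (1 + erf(z/sqrt(2)))
erf(0.2404) = 0.2661
CDF = 0.6331
Percentile rank = 0.6331 * 100 = 63.31

63.31


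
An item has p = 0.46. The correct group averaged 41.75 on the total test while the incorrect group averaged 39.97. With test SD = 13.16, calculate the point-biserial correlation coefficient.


q = 1 - p = 0.54
rpb = ((M1 - M0) / SD) * sqrt(p * q)
rpb = ((41.75 - 39.97) / 13.16) * sqrt(0.46 * 0.54)
rpb = 0.0674

0.0674


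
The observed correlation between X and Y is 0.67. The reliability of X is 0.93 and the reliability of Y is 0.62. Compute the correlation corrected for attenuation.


r_corrected = rxy / sqrt(rxx * ryy)
= 0.67 / sqrt(0.93 * 0.62)
= 0.67 / sqrt(0.5766)
= 0.67 / 0.759342
r_corrected = 0.8823

0.8823


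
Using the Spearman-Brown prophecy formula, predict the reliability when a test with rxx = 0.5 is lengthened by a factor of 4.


r_new = (n * rxx) / (1 + (n-1) * rxx)
r_new = (4 * 0.5) / (1 + 3 * 0.5)
r_new = 2.0 / 2.5
r_new = 0.8

0.8
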